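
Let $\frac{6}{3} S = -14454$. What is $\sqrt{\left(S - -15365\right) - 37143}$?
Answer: $i \sqrt{29005} \approx 170.31 i$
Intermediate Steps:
$S = -7227$ ($S = \frac{1}{2} \left(-14454\right) = -7227$)
$\sqrt{\left(S - -15365\right) - 37143} = \sqrt{\left(-7227 - -15365\right) - 37143} = \sqrt{\left(-7227 + 15365\right) - 37143} = \sqrt{8138 - 37143} = \sqrt{-29005} = i \sqrt{29005}$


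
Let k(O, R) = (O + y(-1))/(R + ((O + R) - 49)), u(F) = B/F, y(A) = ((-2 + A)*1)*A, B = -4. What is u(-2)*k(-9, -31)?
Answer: ⅒ ≈ 0.10000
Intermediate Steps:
y(A) = A*(-2 + A) (y(A) = (-2 + A)*A = A*(-2 + A))
u(F) = -4/F
k(O, R) = (3 + O)/(-49 + O + 2*R) (k(O, R) = (O - (-2 - 1))/(R + ((O + R) - 49)) = (O - 1*(-3))/(R + (-49 + O + R)) = (O + 3)/(-49 + O + 2*R) = (3 + O)/(-49 + O + 2*R))
u(-2)*k(-9, -31) = (-4/(-2))*((3 - 9)/(-49 - 9 + 2*(-31))) = (-4*(-½))*(-6/(-49 - 9 - 62)) = 2*(-6/(-120)) = 2*(-1/120*(-6)) = 2*(1/20) = ⅒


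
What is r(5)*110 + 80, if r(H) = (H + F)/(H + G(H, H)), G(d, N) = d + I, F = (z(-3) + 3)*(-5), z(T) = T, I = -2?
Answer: 595/4 ≈ 148.75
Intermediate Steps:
F = 0 (F = (-3 + 3)*(-5) = 0*(-5) = 0)
G(d, N) = -2 + d (G(d, N) = d - 2 = -2 + d)
r(H) = H/(-2 + 2*H) (r(H) = (H + 0)/(H + (-2 + H)) = H/(-2 + 2*H))
r(5)*110 + 80 = ((½)*5/(-1 + 5))*110 + 80 = ((½)*5/4)*110 + 80 = ((½)*5*(¼))*110 + 80 = (5/8)*110 + 80 = 275/4 + 80 = 595/4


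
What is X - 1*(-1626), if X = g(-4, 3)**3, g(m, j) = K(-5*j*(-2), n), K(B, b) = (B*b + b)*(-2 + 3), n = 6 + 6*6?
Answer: 2207157234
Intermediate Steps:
n = 42 (n = 6 + 36 = 42)
K(B, b) = b + B*b (K(B, b) = (b + B*b)*1 = b + B*b)
g(m, j) = 42 + 420*j (g(m, j) = 42*(1 - 5*j*(-2)) = 42*(1 + 10*j) = 42 + 420*j)
X = 2207155608 (X = (42 + 420*3)**3 = (42 + 1260)**3 = 1302**3 = 2207155608)
X - 1*(-1626) = 2207155608 - 1*(-1626) = 2207155608 + 1626 = 2207157234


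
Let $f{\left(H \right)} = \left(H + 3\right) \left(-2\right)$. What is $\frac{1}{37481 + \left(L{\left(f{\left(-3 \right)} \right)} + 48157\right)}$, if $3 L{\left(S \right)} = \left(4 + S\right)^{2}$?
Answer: $\frac{3}{256930} \approx 1.1676 \cdot 10^{-5}$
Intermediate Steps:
$f{\left(H \right)} = -6 - 2 H$ ($f{\left(H \right)} = \left(3 + H\right) \left(-2\right) = -6 - 2 H$)
$L{\left(S \right)} = \frac{\left(4 + S\right)^{2}}{3}$
$\frac{1}{37481 + \left(L{\left(f{\left(-3 \right)} \right)} + 48157\right)} = \frac{1}{37481 + \left(\frac{\left(4 - 0\right)^{2}}{3} + 48157\right)} = \frac{1}{37481 + \left(\frac{\left(4 + \left(-6 + 6\right)\right)^{2}}{3} + 48157\right)} = \frac{1}{37481 + \left(\frac{\left(4 + 0\right)^{2}}{3} + 48157\right)} = \frac{1}{37481 + \left(\frac{4^{2}}{3} + 48157\right)} = \frac{1}{37481 + \left(\frac{1}{3} \cdot 16 + 48157\right)} = \frac{1}{37481 + \left(\frac{16}{3} + 48157\right)} = \frac{1}{37481 + \frac{144487}{3}} = \frac{1}{\frac{256930}{3}} = \frac{3}{256930}$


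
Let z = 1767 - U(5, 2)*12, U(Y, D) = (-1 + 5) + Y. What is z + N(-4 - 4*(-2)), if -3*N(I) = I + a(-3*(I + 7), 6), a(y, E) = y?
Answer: 5006/3 ≈ 1668.7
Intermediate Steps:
U(Y, D) = 4 + Y
N(I) = 7 + 2*I/3 (N(I) = -(I - 3*(I + 7))/3 = -(I - 3*(7 + I))/3 = -(I + (-21 - 3*I))/3 = -(-21 - 2*I)/3 = 7 + 2*I/3)
z = 1659 (z = 1767 - (4 + 5)*12 = 1767 - 9*12 = 1767 - 1*108 = 1767 - 108 = 1659)
z + N(-4 - 4*(-2)) = 1659 + (7 + 2*(-4 - 4*(-2))/3) = 1659 + (7 + 2*(-4 + 8)/3) = 1659 + (7 + (⅔)*4) = 1659 + (7 + 8/3) = 1659 + 29/3 = 5006/3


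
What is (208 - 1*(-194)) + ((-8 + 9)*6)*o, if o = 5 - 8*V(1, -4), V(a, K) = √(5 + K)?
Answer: 384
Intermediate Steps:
o = -3 (o = 5 - 8*√(5 - 4) = 5 - 8*√1 = 5 - 8*1 = 5 - 8 = -3)
(208 - 1*(-194)) + ((-8 + 9)*6)*o = (208 - 1*(-194)) + ((-8 + 9)*6)*(-3) = (208 + 194) + (1*6)*(-3) = 402 + 6*(-3) = 402 - 18 = 384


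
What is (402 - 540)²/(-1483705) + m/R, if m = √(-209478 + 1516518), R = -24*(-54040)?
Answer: -19044/1483705 + √81690/324240 ≈ -0.011954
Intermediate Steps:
R = 1296960
m = 4*√81690 (m = √1307040 = 4*√81690 ≈ 1143.3)
(402 - 540)²/(-1483705) + m/R = (402 - 540)²/(-1483705) + (4*√81690)/1296960 = (-138)²*(-1/1483705) + (4*√81690)*(1/1296960) = 19044*(-1/1483705) + √81690/324240 = -19044/1483705 + √81690/324240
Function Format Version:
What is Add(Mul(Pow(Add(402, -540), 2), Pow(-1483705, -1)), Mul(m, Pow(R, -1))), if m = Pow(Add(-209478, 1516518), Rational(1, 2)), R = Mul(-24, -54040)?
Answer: Add(Rational(-19044, 1483705), Mul(Rational(1, 324240), Pow(81690, Rational(1, 2)))) ≈ -0.011954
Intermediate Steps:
R = 1296960
m = Mul(4, Pow(81690, Rational(1, 2))) (m = Pow(1307040, Rational(1, 2)) = Mul(4, Pow(81690, Rational(1, 2))) ≈ 1143.3)
Add(Mul(Pow(Add(402, -540), 2), Pow(-1483705, -1)), Mul(m, Pow(R, -1))) = Add(Mul(Pow(Add(402, -540), 2), Pow(-1483705, -1)), Mul(Mul(4, Pow(81690, Rational(1, 2))), Pow(1296960, -1))) = Add(Mul(Pow(-138, 2), Rational(-1, 1483705)), Mul(Mul(4, Pow(81690, Rational(1, 2))), Rational(1, 1296960))) = Add(Mul(19044, Rational(-1, 1483705)), Mul(Rational(1, 324240), Pow(81690, Rational(1, 2)))) = Add(Rational(-19044, 1483705), Mul(Rational(1, 324240), Pow(81690, Rational(1, 2))))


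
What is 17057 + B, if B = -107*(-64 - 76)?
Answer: 32037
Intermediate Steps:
B = 14980 (B = -107*(-140) = 14980)
17057 + B = 17057 + 14980 = 32037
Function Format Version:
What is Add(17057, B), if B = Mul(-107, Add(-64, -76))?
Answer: 32037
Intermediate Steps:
B = 14980 (B = Mul(-107, -140) = 14980)
Add(17057, B) = Add(17057, 14980) = 32037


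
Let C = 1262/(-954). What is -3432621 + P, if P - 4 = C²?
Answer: -781019515232/227529 ≈ -3.4326e+6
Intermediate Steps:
C = -631/477 (C = 1262*(-1/954) = -631/477 ≈ -1.3229)
P = 1308277/227529 (P = 4 + (-631/477)² = 4 + 398161/227529 = 1308277/227529 ≈ 5.7499)
-3432621 + P = -3432621 + 1308277/227529 = -781019515232/227529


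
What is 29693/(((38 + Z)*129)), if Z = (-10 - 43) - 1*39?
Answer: -29693/6966 ≈ -4.2626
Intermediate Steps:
Z = -92 (Z = -53 - 39 = -92)
29693/(((38 + Z)*129)) = 29693/(((38 - 92)*129)) = 29693/((-54*129)) = 29693/(-6966) = 29693*(-1/6966) = -29693/6966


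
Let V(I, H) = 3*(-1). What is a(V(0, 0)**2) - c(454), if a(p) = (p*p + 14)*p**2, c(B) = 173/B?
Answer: 3493357/454 ≈ 7694.6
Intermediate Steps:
V(I, H) = -3
a(p) = p**2*(14 + p**2) (a(p) = (p**2 + 14)*p**2 = (14 + p**2)*p**2 = p**2*(14 + p**2))
a(V(0, 0)**2) - c(454) = ((-3)**2)**2*(14 + ((-3)**2)**2) - 173/454 = 9**2*(14 + 9**2) - 173/454 = 81*(14 + 81) - 1*173/454 = 81*95 - 173/454 = 7695 - 173/454 = 3493357/454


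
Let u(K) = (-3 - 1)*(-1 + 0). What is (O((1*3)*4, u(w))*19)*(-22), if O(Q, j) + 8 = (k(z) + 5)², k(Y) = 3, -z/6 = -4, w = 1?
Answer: -23408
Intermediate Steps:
z = 24 (z = -6*(-4) = 24)
u(K) = 4 (u(K) = -4*(-1) = 4)
O(Q, j) = 56 (O(Q, j) = -8 + (3 + 5)² = -8 + 8² = -8 + 64 = 56)
(O((1*3)*4, u(w))*19)*(-22) = (56*19)*(-22) = 1064*(-22) = -23408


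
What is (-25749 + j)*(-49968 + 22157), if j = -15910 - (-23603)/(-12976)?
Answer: 15034370377257/12976 ≈ 1.1586e+9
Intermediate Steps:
j = -206471763/12976 (j = -15910 - (-23603)*(-1)/12976 = -15910 - 1*23603/12976 = -15910 - 23603/12976 = -206471763/12976 ≈ -15912.)
(-25749 + j)*(-49968 + 22157) = (-25749 - 206471763/12976)*(-49968 + 22157) = -540590787/12976*(-27811) = 15034370377257/12976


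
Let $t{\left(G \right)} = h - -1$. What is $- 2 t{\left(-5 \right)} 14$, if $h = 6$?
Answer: $-196$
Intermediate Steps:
$t{\left(G \right)} = 7$ ($t{\left(G \right)} = 6 - -1 = 6 + 1 = 7$)
$- 2 t{\left(-5 \right)} 14 = \left(-2\right) 7 \cdot 14 = \left(-14\right) 14 = -196$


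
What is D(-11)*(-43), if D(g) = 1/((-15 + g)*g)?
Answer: -43/286 ≈ -0.15035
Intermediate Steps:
D(g) = 1/(g*(-15 + g))
D(-11)*(-43) = (1/((-11)*(-15 - 11)))*(-43) = -1/11/(-26)*(-43) = -1/11*(-1/26)*(-43) = (1/286)*(-43) = -43/286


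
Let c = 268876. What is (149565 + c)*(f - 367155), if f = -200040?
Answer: -237337642995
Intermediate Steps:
(149565 + c)*(f - 367155) = (149565 + 268876)*(-200040 - 367155) = 418441*(-567195) = -237337642995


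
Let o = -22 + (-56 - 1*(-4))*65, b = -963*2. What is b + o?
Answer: -5328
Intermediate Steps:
b = -1926 (b = -321*6 = -1926)
o = -3402 (o = -22 + (-56 + 4)*65 = -22 - 52*65 = -22 - 3380 = -3402)
b + o = -1926 - 3402 = -5328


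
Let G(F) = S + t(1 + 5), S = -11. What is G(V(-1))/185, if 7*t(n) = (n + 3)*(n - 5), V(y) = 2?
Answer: -68/1295 ≈ -0.052510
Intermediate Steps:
t(n) = (-5 + n)*(3 + n)/7 (t(n) = ((n + 3)*(n - 5))/7 = ((3 + n)*(-5 + n))/7 = ((-5 + n)*(3 + n))/7 = (-5 + n)*(3 + n)/7)
G(F) = -68/7 (G(F) = -11 + (-15/7 - 2*(1 + 5)/7 + (1 + 5)²/7) = -11 + (-15/7 - 2/7*6 + (⅐)*6²) = -11 + (-15/7 - 12/7 + (⅐)*36) = -11 + (-15/7 - 12/7 + 36/7) = -11 + 9/7 = -68/7)
G(V(-1))/185 = -68/7/185 = -68/7*1/185 = -68/1295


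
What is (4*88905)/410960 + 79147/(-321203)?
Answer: 4084997987/6600079244 ≈ 0.61893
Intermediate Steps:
(4*88905)/410960 + 79147/(-321203) = 355620*(1/410960) + 79147*(-1/321203) = 17781/20548 - 79147/321203 = 4084997987/6600079244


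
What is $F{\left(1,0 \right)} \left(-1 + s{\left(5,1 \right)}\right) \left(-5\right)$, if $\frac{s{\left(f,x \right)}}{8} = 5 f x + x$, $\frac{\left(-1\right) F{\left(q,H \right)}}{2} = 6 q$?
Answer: $12420$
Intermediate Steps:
$F{\left(q,H \right)} = - 12 q$ ($F{\left(q,H \right)} = - 2 \cdot 6 q = - 12 q$)
$s{\left(f,x \right)} = 8 x + 40 f x$ ($s{\left(f,x \right)} = 8 \left(5 f x + x\right) = 8 \left(x + 5 f x\right) = 8 x + 40 f x$)
$F{\left(1,0 \right)} \left(-1 + s{\left(5,1 \right)}\right) \left(-5\right) = \left(-12\right) 1 \left(-1 + 8 \cdot 1 \left(1 + 5 \cdot 5\right)\right) \left(-5\right) = - 12 \left(-1 + 8 \cdot 1 \left(1 + 25\right)\right) \left(-5\right) = - 12 \left(-1 + 8 \cdot 1 \cdot 26\right) \left(-5\right) = - 12 \left(-1 + 208\right) \left(-5\right) = - 12 \cdot 207 \left(-5\right) = \left(-12\right) \left(-1035\right) = 12420$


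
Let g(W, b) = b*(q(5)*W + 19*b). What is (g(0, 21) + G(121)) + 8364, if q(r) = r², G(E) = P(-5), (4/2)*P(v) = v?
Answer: 33481/2 ≈ 16741.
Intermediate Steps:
P(v) = v/2
G(E) = -5/2 (G(E) = (½)*(-5) = -5/2)
g(W, b) = b*(19*b + 25*W) (g(W, b) = b*(5²*W + 19*b) = b*(25*W + 19*b) = b*(19*b + 25*W))
(g(0, 21) + G(121)) + 8364 = (21*(19*21 + 25*0) - 5/2) + 8364 = (21*(399 + 0) - 5/2) + 8364 = (21*399 - 5/2) + 8364 = (8379 - 5/2) + 8364 = 16753/2 + 8364 = 33481/2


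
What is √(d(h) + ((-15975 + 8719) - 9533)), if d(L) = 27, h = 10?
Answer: 17*I*√58 ≈ 129.47*I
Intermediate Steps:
√(d(h) + ((-15975 + 8719) - 9533)) = √(27 + ((-15975 + 8719) - 9533)) = √(27 + (-7256 - 9533)) = √(27 - 16789) = √(-16762) = 17*I*√58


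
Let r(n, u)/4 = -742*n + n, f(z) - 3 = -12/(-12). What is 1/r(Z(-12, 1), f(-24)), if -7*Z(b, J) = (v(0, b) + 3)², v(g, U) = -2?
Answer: 7/2964 ≈ 0.0023617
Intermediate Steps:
f(z) = 4 (f(z) = 3 - 12/(-12) = 3 - 12*(-1/12) = 3 + 1 = 4)
Z(b, J) = -⅐ (Z(b, J) = -(-2 + 3)²/7 = -⅐*1² = -⅐*1 = -⅐)
r(n, u) = -2964*n (r(n, u) = 4*(-742*n + n) = 4*(-741*n) = -2964*n)
1/r(Z(-12, 1), f(-24)) = 1/(-2964*(-⅐)) = 1/(2964/7) = 7/2964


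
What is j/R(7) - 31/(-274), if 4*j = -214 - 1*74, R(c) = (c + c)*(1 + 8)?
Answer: -879/1918 ≈ -0.45829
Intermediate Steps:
R(c) = 18*c (R(c) = (2*c)*9 = 18*c)
j = -72 (j = (-214 - 1*74)/4 = (-214 - 74)/4 = (¼)*(-288) = -72)
j/R(7) - 31/(-274) = -72/(18*7) - 31/(-274) = -72/126 - 31*(-1/274) = -72*1/126 + 31/274 = -4/7 + 31/274 = -879/1918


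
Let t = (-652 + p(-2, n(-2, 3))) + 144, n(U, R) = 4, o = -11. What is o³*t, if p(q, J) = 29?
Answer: 637549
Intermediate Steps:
t = -479 (t = (-652 + 29) + 144 = -623 + 144 = -479)
o³*t = (-11)³*(-479) = -1331*(-479) = 637549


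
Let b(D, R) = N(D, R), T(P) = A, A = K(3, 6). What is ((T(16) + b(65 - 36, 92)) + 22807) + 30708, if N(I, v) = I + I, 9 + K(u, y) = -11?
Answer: 53553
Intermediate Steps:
K(u, y) = -20 (K(u, y) = -9 - 11 = -20)
N(I, v) = 2*I
A = -20
T(P) = -20
b(D, R) = 2*D
((T(16) + b(65 - 36, 92)) + 22807) + 30708 = ((-20 + 2*(65 - 36)) + 22807) + 30708 = ((-20 + 2*29) + 22807) + 30708 = ((-20 + 58) + 22807) + 30708 = (38 + 22807) + 30708 = 22845 + 30708 = 53553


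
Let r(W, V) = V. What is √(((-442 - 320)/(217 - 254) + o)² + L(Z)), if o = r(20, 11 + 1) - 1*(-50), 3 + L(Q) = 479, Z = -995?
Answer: 2*√2497695/37 ≈ 85.427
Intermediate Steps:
L(Q) = 476 (L(Q) = -3 + 479 = 476)
o = 62 (o = (11 + 1) - 1*(-50) = 12 + 50 = 62)
√(((-442 - 320)/(217 - 254) + o)² + L(Z)) = √(((-442 - 320)/(217 - 254) + 62)² + 476) = √((-762/(-37) + 62)² + 476) = √((-762*(-1/37) + 62)² + 476) = √((762/37 + 62)² + 476) = √((3056/37)² + 476) = √(9339136/1369 + 476) = √(9990780/1369) = 2*√2497695/37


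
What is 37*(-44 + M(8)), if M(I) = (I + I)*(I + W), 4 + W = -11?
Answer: -5772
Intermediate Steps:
W = -15 (W = -4 - 11 = -15)
M(I) = 2*I*(-15 + I) (M(I) = (I + I)*(I - 15) = (2*I)*(-15 + I) = 2*I*(-15 + I))
37*(-44 + M(8)) = 37*(-44 + 2*8*(-15 + 8)) = 37*(-44 + 2*8*(-7)) = 37*(-44 - 112) = 37*(-156) = -5772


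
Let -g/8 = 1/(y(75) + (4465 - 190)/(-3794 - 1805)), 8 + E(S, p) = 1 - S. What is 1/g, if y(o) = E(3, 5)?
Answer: 60265/44792 ≈ 1.3454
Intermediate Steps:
E(S, p) = -7 - S (E(S, p) = -8 + (1 - S) = -7 - S)
y(o) = -10 (y(o) = -7 - 1*3 = -7 - 3 = -10)
g = 44792/60265 (g = -8/(-10 + (4465 - 190)/(-3794 - 1805)) = -8/(-10 + 4275/(-5599)) = -8/(-10 + 4275*(-1/5599)) = -8/(-10 - 4275/5599) = -8/(-60265/5599) = -8*(-5599/60265) = 44792/60265 ≈ 0.74325)
1/g = 1/(44792/60265) = 60265/44792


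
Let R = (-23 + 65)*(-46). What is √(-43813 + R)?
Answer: I*√45745 ≈ 213.88*I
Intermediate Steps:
R = -1932 (R = 42*(-46) = -1932)
√(-43813 + R) = √(-43813 - 1932) = √(-45745) = I*√45745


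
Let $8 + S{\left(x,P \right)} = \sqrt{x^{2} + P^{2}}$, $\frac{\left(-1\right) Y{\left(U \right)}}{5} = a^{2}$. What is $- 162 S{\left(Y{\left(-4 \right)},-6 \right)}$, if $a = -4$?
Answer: $1296 - 324 \sqrt{1609} \approx -11700.0$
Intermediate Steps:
$Y{\left(U \right)} = -80$ ($Y{\left(U \right)} = - 5 \left(-4\right)^{2} = \left(-5\right) 16 = -80$)
$S{\left(x,P \right)} = -8 + \sqrt{P^{2} + x^{2}}$ ($S{\left(x,P \right)} = -8 + \sqrt{x^{2} + P^{2}} = -8 + \sqrt{P^{2} + x^{2}}$)
$- 162 S{\left(Y{\left(-4 \right)},-6 \right)} = - 162 \left(-8 + \sqrt{\left(-6\right)^{2} + \left(-80\right)^{2}}\right) = - 162 \left(-8 + \sqrt{36 + 6400}\right) = - 162 \left(-8 + \sqrt{6436}\right) = - 162 \left(-8 + 2 \sqrt{1609}\right) = 1296 - 324 \sqrt{1609}$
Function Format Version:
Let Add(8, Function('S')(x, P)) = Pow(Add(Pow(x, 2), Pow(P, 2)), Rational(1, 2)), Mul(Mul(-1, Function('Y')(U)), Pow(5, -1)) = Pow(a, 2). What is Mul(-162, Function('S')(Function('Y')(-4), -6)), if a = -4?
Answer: Add(1296, Mul(-324, Pow(1609, Rational(1, 2)))) ≈ -11700.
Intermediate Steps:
Function('Y')(U) = -80 (Function('Y')(U) = Mul(-5, Pow(-4, 2)) = Mul(-5, 16) = -80)
Function('S')(x, P) = Add(-8, Pow(Add(Pow(P, 2), Pow(x, 2)), Rational(1, 2))) (Function('S')(x, P) = Add(-8, Pow(Add(Pow(x, 2), Pow(P, 2)), Rational(1, 2))) = Add(-8, Pow(Add(Pow(P, 2), Pow(x, 2)), Rational(1, 2))))
Mul(-162, Function('S')(Function('Y')(-4), -6)) = Mul(-162, Add(-8, Pow(Add(Pow(-6, 2), Pow(-80, 2)), Rational(1, 2)))) = Mul(-162, Add(-8, Pow(Add(36, 6400), Rational(1, 2)))) = Mul(-162, Add(-8, Pow(6436, Rational(1, 2)))) = Mul(-162, Add(-8, Mul(2, Pow(1609, Rational(1, 2))))) = Add(1296, Mul(-324, Pow(1609, Rational(1, 2))))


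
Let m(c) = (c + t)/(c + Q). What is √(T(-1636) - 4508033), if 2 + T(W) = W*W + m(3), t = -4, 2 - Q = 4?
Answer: 2*I*√457885 ≈ 1353.3*I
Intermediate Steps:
Q = -2 (Q = 2 - 1*4 = 2 - 4 = -2)
m(c) = (-4 + c)/(-2 + c) (m(c) = (c - 4)/(c - 2) = (-4 + c)/(-2 + c))
T(W) = -3 + W² (T(W) = -2 + (W*W + (-4 + 3)/(-2 + 3)) = -2 + (W² - 1/1) = -2 + (W² + 1*(-1)) = -2 + (W² - 1) = -2 + (-1 + W²) = -3 + W²)
√(T(-1636) - 4508033) = √((-3 + (-1636)²) - 4508033) = √((-3 + 2676496) - 4508033) = √(2676493 - 4508033) = √(-1831540) = 2*I*√457885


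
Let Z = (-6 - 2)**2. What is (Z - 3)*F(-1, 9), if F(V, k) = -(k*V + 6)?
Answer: 183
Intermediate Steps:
Z = 64 (Z = (-8)**2 = 64)
F(V, k) = -6 - V*k (F(V, k) = -(V*k + 6) = -(6 + V*k) = -6 - V*k)
(Z - 3)*F(-1, 9) = (64 - 3)*(-6 - 1*(-1)*9) = 61*(-6 + 9) = 61*3 = 183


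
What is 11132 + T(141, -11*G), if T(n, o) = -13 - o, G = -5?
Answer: 11064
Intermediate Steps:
11132 + T(141, -11*G) = 11132 + (-13 - (-11)*(-5)) = 11132 + (-13 - 1*55) = 11132 + (-13 - 55) = 11132 - 68 = 11064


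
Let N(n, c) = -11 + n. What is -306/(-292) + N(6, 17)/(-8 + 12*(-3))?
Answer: 3731/3212 ≈ 1.1616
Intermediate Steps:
-306/(-292) + N(6, 17)/(-8 + 12*(-3)) = -306/(-292) + (-11 + 6)/(-8 + 12*(-3)) = -306*(-1/292) - 5/(-8 - 36) = 153/146 - 5/(-44) = 153/146 - 5*(-1/44) = 153/146 + 5/44 = 3731/3212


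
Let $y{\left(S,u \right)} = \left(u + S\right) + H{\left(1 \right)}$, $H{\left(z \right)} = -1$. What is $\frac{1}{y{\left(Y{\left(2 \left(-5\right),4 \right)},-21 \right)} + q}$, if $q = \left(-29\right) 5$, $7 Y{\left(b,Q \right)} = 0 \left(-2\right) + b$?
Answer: $- \frac{7}{1179} \approx -0.0059372$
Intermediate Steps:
$Y{\left(b,Q \right)} = \frac{b}{7}$ ($Y{\left(b,Q \right)} = \frac{0 \left(-2\right) + b}{7} = \frac{0 + b}{7} = \frac{b}{7}$)
$y{\left(S,u \right)} = -1 + S + u$ ($y{\left(S,u \right)} = \left(u + S\right) - 1 = \left(S + u\right) - 1 = -1 + S + u$)
$q = -145$
$\frac{1}{y{\left(Y{\left(2 \left(-5\right),4 \right)},-21 \right)} + q} = \frac{1}{\left(-1 + \frac{2 \left(-5\right)}{7} - 21\right) - 145} = \frac{1}{\left(-1 + \frac{1}{7} \left(-10\right) - 21\right) - 145} = \frac{1}{\left(-1 - \frac{10}{7} - 21\right) - 145} = \frac{1}{- \frac{164}{7} - 145} = \frac{1}{- \frac{1179}{7}} = - \frac{7}{1179}$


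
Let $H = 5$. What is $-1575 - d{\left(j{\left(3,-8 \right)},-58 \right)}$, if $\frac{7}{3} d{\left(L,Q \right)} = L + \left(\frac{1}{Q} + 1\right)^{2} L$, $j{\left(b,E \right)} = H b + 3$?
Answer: $- \frac{18722601}{11774} \approx -1590.2$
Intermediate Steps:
$j{\left(b,E \right)} = 3 + 5 b$ ($j{\left(b,E \right)} = 5 b + 3 = 3 + 5 b$)
$d{\left(L,Q \right)} = \frac{3 L}{7} + \frac{3 L \left(1 + \frac{1}{Q}\right)^{2}}{7}$ ($d{\left(L,Q \right)} = \frac{3 \left(L + \left(\frac{1}{Q} + 1\right)^{2} L\right)}{7} = \frac{3 \left(L + \left(1 + \frac{1}{Q}\right)^{2} L\right)}{7} = \frac{3 \left(L + L \left(1 + \frac{1}{Q}\right)^{2}\right)}{7} = \frac{3 L}{7} + \frac{3 L \left(1 + \frac{1}{Q}\right)^{2}}{7}$)
$-1575 - d{\left(j{\left(3,-8 \right)},-58 \right)} = -1575 - \frac{3 \left(3 + 5 \cdot 3\right) \left(\left(-58\right)^{2} + \left(1 - 58\right)^{2}\right)}{7 \cdot 3364} = -1575 - \frac{3}{7} \left(3 + 15\right) \frac{1}{3364} \left(3364 + \left(-57\right)^{2}\right) = -1575 - \frac{3}{7} \cdot 18 \cdot \frac{1}{3364} \left(3364 + 3249\right) = -1575 - \frac{3}{7} \cdot 18 \cdot \frac{1}{3364} \cdot 6613 = -1575 - \frac{178551}{11774} = - \frac{18722601}{11774}$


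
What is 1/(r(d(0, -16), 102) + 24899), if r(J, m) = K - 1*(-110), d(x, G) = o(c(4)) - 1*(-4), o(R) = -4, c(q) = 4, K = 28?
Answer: 1/25037 ≈ 3.9941e-5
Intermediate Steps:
d(x, G) = 0 (d(x, G) = -4 - 1*(-4) = -4 + 4 = 0)
r(J, m) = 138 (r(J, m) = 28 - 1*(-110) = 28 + 110 = 138)
1/(r(d(0, -16), 102) + 24899) = 1/(138 + 24899) = 1/25037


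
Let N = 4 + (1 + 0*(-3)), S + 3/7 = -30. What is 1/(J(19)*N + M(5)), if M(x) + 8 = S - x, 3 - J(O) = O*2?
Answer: -7/1529 ≈ -0.0045782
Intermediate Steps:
S = -213/7 (S = -3/7 - 30 = -213/7 ≈ -30.429)
J(O) = 3 - 2*O (J(O) = 3 - O*2 = 3 - 2*O)
M(x) = -269/7 - x (M(x) = -8 + (-213/7 - x) = -269/7 - x)
N = 5 (N = 4 + (1 + 0) = 4 + 1 = 5)
1/(J(19)*N + M(5)) = 1/((3 - 2*19)*5 + (-269/7 - 1*5)) = 1/((3 - 38)*5 + (-269/7 - 5)) = 1/(-35*5 - 304/7) = 1/(-175 - 304/7) = 1/(-1529/7) = -7/1529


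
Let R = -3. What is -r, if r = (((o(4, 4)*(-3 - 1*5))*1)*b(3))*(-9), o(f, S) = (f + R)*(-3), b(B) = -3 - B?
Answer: -1296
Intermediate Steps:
o(f, S) = 9 - 3*f (o(f, S) = (f - 3)*(-3) = (-3 + f)*(-3) = 9 - 3*f)
r = 1296 (r = ((((9 - 3*4)*(-3 - 1*5))*1)*(-3 - 1*3))*(-9) = ((((9 - 12)*(-3 - 5))*1)*(-3 - 3))*(-9) = ((-3*(-8)*1)*(-6))*(-9) = ((24*1)*(-6))*(-9) = (24*(-6))*(-9) = -144*(-9) = 1296)
-r = -1*1296 = -1296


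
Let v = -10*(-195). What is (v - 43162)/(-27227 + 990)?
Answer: 41212/26237 ≈ 1.5708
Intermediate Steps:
v = 1950
(v - 43162)/(-27227 + 990) = (1950 - 43162)/(-27227 + 990) = -41212/(-26237) = -41212*(-1/26237) = 41212/26237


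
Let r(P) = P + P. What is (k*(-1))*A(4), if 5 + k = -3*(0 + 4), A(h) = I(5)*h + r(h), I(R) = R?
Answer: 476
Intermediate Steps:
r(P) = 2*P
A(h) = 7*h (A(h) = 5*h + 2*h = 7*h)
k = -17 (k = -5 - 3*(0 + 4) = -5 - 3*4 = -5 - 12 = -17)
(k*(-1))*A(4) = (-17*(-1))*(7*4) = 17*28 = 476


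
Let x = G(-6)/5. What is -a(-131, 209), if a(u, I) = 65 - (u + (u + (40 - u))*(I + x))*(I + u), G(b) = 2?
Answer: 643045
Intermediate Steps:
x = ⅖ (x = 2/5 = 2*(⅕) = ⅖ ≈ 0.40000)
a(u, I) = 65 - (I + u)*(16 + u + 40*I) (a(u, I) = 65 - (u + (u + (40 - u))*(I + ⅖))*(I + u) = 65 - (u + 40*(⅖ + I))*(I + u) = 65 - (u + (16 + 40*I))*(I + u) = 65 - (16 + u + 40*I)*(I + u) = 65 - (I + u)*(16 + u + 40*I))
-a(-131, 209) = -(65 - 1*(-131)² - 40*209² - 16*209 - 16*(-131) - 41*209*(-131)) = -(65 - 1*17161 - 40*43681 - 3344 + 2096 + 1122539) = -(65 - 17161 - 1747240 - 3344 + 2096 + 1122539) = -1*(-643045) = 643045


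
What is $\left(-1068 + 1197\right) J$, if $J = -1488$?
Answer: $-191952$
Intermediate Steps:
$\left(-1068 + 1197\right) J = \left(-1068 + 1197\right) \left(-1488\right) = 129 \left(-1488\right) = -191952$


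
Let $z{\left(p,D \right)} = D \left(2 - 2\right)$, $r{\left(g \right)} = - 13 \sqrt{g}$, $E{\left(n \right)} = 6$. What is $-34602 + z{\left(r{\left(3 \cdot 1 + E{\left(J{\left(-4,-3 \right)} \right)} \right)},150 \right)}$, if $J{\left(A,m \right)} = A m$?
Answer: $-34602$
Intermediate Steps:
$z{\left(p,D \right)} = 0$ ($z{\left(p,D \right)} = D 0 = 0$)
$-34602 + z{\left(r{\left(3 \cdot 1 + E{\left(J{\left(-4,-3 \right)} \right)} \right)},150 \right)} = -34602 + 0 = -34602$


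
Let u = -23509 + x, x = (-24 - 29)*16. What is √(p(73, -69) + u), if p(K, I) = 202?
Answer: I*√24155 ≈ 155.42*I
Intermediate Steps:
x = -848 (x = -53*16 = -848)
u = -24357 (u = -23509 - 848 = -24357)
√(p(73, -69) + u) = √(202 - 24357) = √(-24155) = I*√24155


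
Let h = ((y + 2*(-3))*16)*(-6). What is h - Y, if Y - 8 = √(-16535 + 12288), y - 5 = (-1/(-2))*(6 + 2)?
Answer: -296 - I*√4247 ≈ -296.0 - 65.169*I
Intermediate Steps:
y = 9 (y = 5 + (-1/(-2))*(6 + 2) = 5 - 1*(-½)*8 = 5 + (½)*8 = 5 + 4 = 9)
Y = 8 + I*√4247 (Y = 8 + √(-16535 + 12288) = 8 + √(-4247) = 8 + I*√4247 ≈ 8.0 + 65.169*I)
h = -288 (h = ((9 + 2*(-3))*16)*(-6) = ((9 - 6)*16)*(-6) = (3*16)*(-6) = 48*(-6) = -288)
h - Y = -288 - (8 + I*√4247) = -288 + (-8 - I*√4247) = -296 - I*√4247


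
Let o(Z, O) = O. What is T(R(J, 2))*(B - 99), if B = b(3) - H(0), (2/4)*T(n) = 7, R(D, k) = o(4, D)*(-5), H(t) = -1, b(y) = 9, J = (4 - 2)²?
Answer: -1246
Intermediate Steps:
J = 4 (J = 2² = 4)
R(D, k) = -5*D (R(D, k) = D*(-5) = -5*D)
T(n) = 14 (T(n) = 2*7 = 14)
B = 10 (B = 9 - 1*(-1) = 9 + 1 = 10)
T(R(J, 2))*(B - 99) = 14*(10 - 99) = 14*(-89) = -1246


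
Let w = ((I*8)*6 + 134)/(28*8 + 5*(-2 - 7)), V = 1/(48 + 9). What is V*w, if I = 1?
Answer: 182/10203 ≈ 0.017838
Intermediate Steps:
V = 1/57 ≈ 0.017544
w = 182/179 (w = ((1*8)*6 + 134)/(28*8 + 5*(-2 - 7)) = (8*6 + 134)/(224 + 5*(-9)) = (48 + 134)/(224 - 45) = 182/179 ≈ 1.0168)
V*w = (1/57)*(182/179) = 182/10203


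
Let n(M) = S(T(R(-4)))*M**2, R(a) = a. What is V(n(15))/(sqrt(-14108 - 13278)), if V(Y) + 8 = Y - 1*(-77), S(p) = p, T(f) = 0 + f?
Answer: 831*I*sqrt(27386)/27386 ≈ 5.0215*I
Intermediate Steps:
T(f) = f
n(M) = -4*M**2
V(Y) = 69 + Y (V(Y) = -8 + (Y - 1*(-77)) = -8 + (Y + 77) = -8 + (77 + Y) = 69 + Y)
V(n(15))/(sqrt(-14108 - 13278)) = (69 - 4*15**2)/(sqrt(-14108 - 13278)) = (69 - 4*225)/(sqrt(-27386)) = (69 - 900)/((I*sqrt(27386))) = -(-831)*I*sqrt(27386)/27386 = 831*I*sqrt(27386)/27386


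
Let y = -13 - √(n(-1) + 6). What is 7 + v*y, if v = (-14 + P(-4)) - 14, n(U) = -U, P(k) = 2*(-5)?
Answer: 501 + 38*√7 ≈ 601.54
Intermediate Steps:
P(k) = -10
y = -13 - √7 (y = -13 - √(-1*(-1) + 6) = -13 - √(1 + 6) = -13 - √7 ≈ -15.646)
v = -38 (v = (-14 - 10) - 14 = -24 - 14 = -38)
7 + v*y = 7 - 38*(-13 - √7) = 7 + (494 + 38*√7) = 501 + 38*√7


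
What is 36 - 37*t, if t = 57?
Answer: -2073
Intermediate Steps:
36 - 37*t = 36 - 37*57 = 36 - 2109 = -2073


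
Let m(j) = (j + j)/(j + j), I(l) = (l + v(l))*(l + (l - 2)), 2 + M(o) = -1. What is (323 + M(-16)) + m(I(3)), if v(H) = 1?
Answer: 321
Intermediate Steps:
M(o) = -3 (M(o) = -2 - 1 = -3)
I(l) = (1 + l)*(-2 + 2*l) (I(l) = (l + 1)*(l + (l - 2)) = (1 + l)*(l + (-2 + l)) = (1 + l)*(-2 + 2*l))
m(j) = 1 (m(j) = (2*j)/((2*j)) = (2*j)*(1/(2*j)) = 1)
(323 + M(-16)) + m(I(3)) = (323 - 3) + 1 = 320 + 1 = 321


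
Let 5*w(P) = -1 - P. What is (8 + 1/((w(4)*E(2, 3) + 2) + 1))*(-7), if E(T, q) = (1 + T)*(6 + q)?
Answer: -1337/24 ≈ -55.708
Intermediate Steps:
w(P) = -1/5 - P/5 (w(P) = (-1 - P)/5 = -1/5 - P/5)
(8 + 1/((w(4)*E(2, 3) + 2) + 1))*(-7) = (8 + 1/(((-1/5 - 1/5*4)*(6 + 3 + 6*2 + 2*3) + 2) + 1))*(-7) = (8 + 1/(((-1/5 - 4/5)*(6 + 3 + 12 + 6) + 2) + 1))*(-7) = (8 + 1/((-1*27 + 2) + 1))*(-7) = (8 + 1/((-27 + 2) + 1))*(-7) = (8 + 1/(-25 + 1))*(-7) = (8 + 1/(-24))*(-7) = (8 - 1/24)*(-7) = (191/24)*(-7) = -1337/24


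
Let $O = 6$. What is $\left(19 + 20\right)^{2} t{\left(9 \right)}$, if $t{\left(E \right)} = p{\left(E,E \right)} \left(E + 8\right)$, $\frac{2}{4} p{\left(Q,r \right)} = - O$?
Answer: $-310284$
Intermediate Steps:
$p{\left(Q,r \right)} = -12$ ($p{\left(Q,r \right)} = 2 \left(\left(-1\right) 6\right) = 2 \left(-6\right) = -12$)
$t{\left(E \right)} = -96 - 12 E$ ($t{\left(E \right)} = - 12 \left(E + 8\right) = - 12 \left(8 + E\right) = -96 - 12 E$)
$\left(19 + 20\right)^{2} t{\left(9 \right)} = \left(19 + 20\right)^{2} \left(-96 - 108\right) = 39^{2} \left(-96 - 108\right) = 1521 \left(-204\right) = -310284$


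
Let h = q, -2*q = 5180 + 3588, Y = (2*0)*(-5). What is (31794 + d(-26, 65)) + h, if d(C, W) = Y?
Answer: 27410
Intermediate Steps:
Y = 0 (Y = 0*(-5) = 0)
d(C, W) = 0
q = -4384 (q = -(5180 + 3588)/2 = -½*8768 = -4384)
h = -4384
(31794 + d(-26, 65)) + h = (31794 + 0) - 4384 = 31794 - 4384 = 27410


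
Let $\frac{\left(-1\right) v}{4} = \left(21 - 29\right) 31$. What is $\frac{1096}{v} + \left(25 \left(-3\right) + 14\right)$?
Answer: $- \frac{7427}{124} \approx -59.895$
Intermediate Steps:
$v = 992$ ($v = - 4 \left(21 - 29\right) 31 = - 4 \left(\left(-8\right) 31\right) = \left(-4\right) \left(-248\right) = 992$)
$\frac{1096}{v} + \left(25 \left(-3\right) + 14\right) = \frac{1096}{992} + \left(25 \left(-3\right) + 14\right) = 1096 \cdot \frac{1}{992} + \left(-75 + 14\right) = \frac{137}{124} - 61 = - \frac{7427}{124}$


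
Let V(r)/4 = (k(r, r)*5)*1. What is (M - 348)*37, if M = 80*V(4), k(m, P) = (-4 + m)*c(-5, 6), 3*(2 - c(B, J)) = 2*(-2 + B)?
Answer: -12876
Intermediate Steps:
c(B, J) = 10/3 - 2*B/3 (c(B, J) = 2 - 2*(-2 + B)/3 = 2 - (-4 + 2*B)/3 = 2 + (4/3 - 2*B/3) = 10/3 - 2*B/3)
k(m, P) = -80/3 + 20*m/3 (k(m, P) = (-4 + m)*(10/3 - ⅔*(-5)) = (-4 + m)*(10/3 + 10/3) = (-4 + m)*(20/3) = -80/3 + 20*m/3)
V(r) = -1600/3 + 400*r/3 (V(r) = 4*(((-80/3 + 20*r/3)*5)*1) = 4*((-400/3 + 100*r/3)*1) = 4*(-400/3 + 100*r/3) = -1600/3 + 400*r/3)
M = 0 (M = 80*(-1600/3 + (400/3)*4) = 80*(-1600/3 + 1600/3) = 80*0 = 0)
(M - 348)*37 = (0 - 348)*37 = -348*37 = -12876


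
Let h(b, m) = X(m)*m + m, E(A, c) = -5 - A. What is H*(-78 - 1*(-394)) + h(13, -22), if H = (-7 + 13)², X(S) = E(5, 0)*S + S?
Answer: 6998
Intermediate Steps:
X(S) = -9*S (X(S) = (-5 - 1*5)*S + S = (-5 - 5)*S + S = -10*S + S = -9*S)
H = 36 (H = 6² = 36)
h(b, m) = m - 9*m² (h(b, m) = (-9*m)*m + m = -9*m² + m = m - 9*m²)
H*(-78 - 1*(-394)) + h(13, -22) = 36*(-78 - 1*(-394)) - 22*(1 - 9*(-22)) = 36*(-78 + 394) - 22*(1 + 198) = 36*316 - 22*199 = 11376 - 4378 = 6998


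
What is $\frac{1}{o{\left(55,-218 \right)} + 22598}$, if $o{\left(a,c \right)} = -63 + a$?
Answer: $\frac{1}{22590} \approx 4.4267 \cdot 10^{-5}$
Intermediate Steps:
$\frac{1}{o{\left(55,-218 \right)} + 22598} = \frac{1}{\left(-63 + 55\right) + 22598} = \frac{1}{-8 + 22598} = \frac{1}{22590}$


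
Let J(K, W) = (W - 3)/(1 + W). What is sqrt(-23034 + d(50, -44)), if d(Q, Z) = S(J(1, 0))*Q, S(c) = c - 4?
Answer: 2*I*sqrt(5846) ≈ 152.92*I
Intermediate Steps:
J(K, W) = (-3 + W)/(1 + W)
S(c) = -4 + c
d(Q, Z) = -7*Q (d(Q, Z) = (-4 + (-3 + 0)/(1 + 0))*Q = (-4 - 3/1)*Q = (-4 + 1*(-3))*Q = (-4 - 3)*Q = -7*Q)
sqrt(-23034 + d(50, -44)) = sqrt(-23034 - 7*50) = sqrt(-23034 - 350) = sqrt(-23384) = 2*I*sqrt(5846)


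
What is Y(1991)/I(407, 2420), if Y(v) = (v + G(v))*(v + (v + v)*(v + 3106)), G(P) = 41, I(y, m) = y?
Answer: 3749639440/37 ≈ 1.0134e+8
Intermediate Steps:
Y(v) = (41 + v)*(v + 2*v*(3106 + v)) (Y(v) = (v + 41)*(v + (v + v)*(v + 3106)) = (41 + v)*(v + (2*v)*(3106 + v)) = (41 + v)*(v + 2*v*(3106 + v)))
Y(1991)/I(407, 2420) = (1991*(254733 + 2*1991**2 + 6295*1991))/407 = (1991*(254733 + 2*3964081 + 12533345))*(1/407) = (1991*(254733 + 7928162 + 12533345))*(1/407) = (1991*20716240)*(1/407) = 41246033840*(1/407) = 3749639440/37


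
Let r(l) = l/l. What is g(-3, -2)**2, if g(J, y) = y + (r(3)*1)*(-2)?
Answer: 16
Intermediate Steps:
r(l) = 1
g(J, y) = -2 + y (g(J, y) = y + (1*1)*(-2) = y + 1*(-2) = y - 2 = -2 + y)
g(-3, -2)**2 = (-2 - 2)**2 = (-4)**2 = 16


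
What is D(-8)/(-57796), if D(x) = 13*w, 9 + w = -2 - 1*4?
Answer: 195/57796 ≈ 0.0033739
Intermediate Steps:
w = -15 (w = -9 + (-2 - 1*4) = -9 + (-2 - 4) = -9 - 6 = -15)
D(x) = -195 (D(x) = 13*(-15) = -195)
D(-8)/(-57796) = -195/(-57796) = -195*(-1/57796) = 195/57796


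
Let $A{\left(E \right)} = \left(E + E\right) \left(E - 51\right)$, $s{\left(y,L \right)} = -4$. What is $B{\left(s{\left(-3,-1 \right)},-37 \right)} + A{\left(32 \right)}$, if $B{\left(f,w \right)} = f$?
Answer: $-1220$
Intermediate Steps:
$A{\left(E \right)} = 2 E \left(-51 + E\right)$
$B{\left(s{\left(-3,-1 \right)},-37 \right)} + A{\left(32 \right)} = -4 + 2 \cdot 32 \left(-51 + 32\right) = -4 + 2 \cdot 32 \left(-19\right) = -4 - 1216 = -1220$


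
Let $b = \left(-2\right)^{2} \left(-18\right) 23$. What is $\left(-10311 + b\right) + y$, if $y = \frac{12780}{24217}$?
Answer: $- \frac{289792059}{24217} \approx -11966.0$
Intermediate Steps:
$b = -1656$ ($b = 4 \left(-18\right) 23 = \left(-72\right) 23 = -1656$)
$y = \frac{12780}{24217}$ ($y = 12780 \cdot \frac{1}{24217} = \frac{12780}{24217} \approx 0.52773$)
$\left(-10311 + b\right) + y = \left(-10311 - 1656\right) + \frac{12780}{24217} = -11967 + \frac{12780}{24217} = - \frac{289792059}{24217}$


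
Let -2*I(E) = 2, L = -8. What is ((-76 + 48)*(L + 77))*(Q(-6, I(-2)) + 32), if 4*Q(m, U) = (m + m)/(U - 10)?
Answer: -685860/11 ≈ -62351.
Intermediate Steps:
I(E) = -1 (I(E) = -1/2*2 = -1)
Q(m, U) = m/(2*(-10 + U)) (Q(m, U) = ((m + m)/(U - 10))/4 = ((2*m)/(-10 + U))/4 = (2*m/(-10 + U))/4 = m/(2*(-10 + U)))
((-76 + 48)*(L + 77))*(Q(-6, I(-2)) + 32) = ((-76 + 48)*(-8 + 77))*((1/2)*(-6)/(-10 - 1) + 32) = (-28*69)*((1/2)*(-6)/(-11) + 32) = -1932*((1/2)*(-6)*(-1/11) + 32) = -1932*(3/11 + 32) = -1932*355/11 = -685860/11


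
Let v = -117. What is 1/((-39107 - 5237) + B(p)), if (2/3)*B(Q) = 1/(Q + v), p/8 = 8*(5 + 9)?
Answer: -1558/69087949 ≈ -2.2551e-5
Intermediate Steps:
p = 896 (p = 8*(8*(5 + 9)) = 8*(8*14) = 8*112 = 896)
B(Q) = 3/(2*(-117 + Q)) (B(Q) = 3/(2*(Q - 117)) = 3/(2*(-117 + Q)))
1/((-39107 - 5237) + B(p)) = 1/((-39107 - 5237) + 3/(2*(-117 + 896))) = 1/(-44344 + (3/2)/779) = 1/(-44344 + (3/2)*(1/779)) = 1/(-44344 + 3/1558) = 1/(-69087949/1558) = -1558/69087949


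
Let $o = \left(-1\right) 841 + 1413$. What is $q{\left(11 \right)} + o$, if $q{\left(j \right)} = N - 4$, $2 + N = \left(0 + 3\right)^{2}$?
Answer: $575$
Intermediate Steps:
$N = 7$ ($N = -2 + \left(0 + 3\right)^{2} = -2 + 3^{2} = -2 + 9 = 7$)
$q{\left(j \right)} = 3$ ($q{\left(j \right)} = 7 - 4 = 3$)
$o = 572$ ($o = -841 + 1413 = 572$)
$q{\left(11 \right)} + o = 3 + 572 = 575$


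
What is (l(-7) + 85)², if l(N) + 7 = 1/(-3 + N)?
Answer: 606841/100 ≈ 6068.4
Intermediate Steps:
l(N) = -7 + 1/(-3 + N)
(l(-7) + 85)² = ((22 - 7*(-7))/(-3 - 7) + 85)² = ((22 + 49)/(-10) + 85)² = (-⅒*71 + 85)² = (-71/10 + 85)² = (779/10)² = 606841/100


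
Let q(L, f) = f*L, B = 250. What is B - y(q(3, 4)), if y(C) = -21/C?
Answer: 1007/4 ≈ 251.75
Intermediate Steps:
q(L, f) = L*f
B - y(q(3, 4)) = 250 - (-21)/(3*4) = 250 - (-21)/12 = 250 - 1*(-7/4) = 250 + 7/4 = 1007/4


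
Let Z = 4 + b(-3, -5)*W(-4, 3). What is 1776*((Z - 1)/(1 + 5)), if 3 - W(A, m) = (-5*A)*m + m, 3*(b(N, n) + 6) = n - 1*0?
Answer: 137048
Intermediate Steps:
b(N, n) = -6 + n/3 (b(N, n) = -6 + (n - 1*0)/3 = -6 + (n + 0)/3 = -6 + n/3)
W(A, m) = 3 - m + 5*A*m (W(A, m) = 3 - ((-5*A)*m + m) = 3 - (-5*A*m + m) = 3 - (m - 5*A*m) = 3 + (-m + 5*A*m) = 3 - m + 5*A*m)
Z = 464 (Z = 4 + (-6 + (⅓)*(-5))*(3 - 1*3 + 5*(-4)*3) = 4 + (-6 - 5/3)*(3 - 3 - 60) = 4 - 23/3*(-60) = 4 + 460 = 464)
1776*((Z - 1)/(1 + 5)) = 1776*((464 - 1)/(1 + 5)) = 1776*(463/6) = 137048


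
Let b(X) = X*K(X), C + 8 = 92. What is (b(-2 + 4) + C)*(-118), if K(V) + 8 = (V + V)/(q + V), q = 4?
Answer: -24544/3 ≈ -8181.3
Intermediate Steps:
C = 84 (C = -8 + 92 = 84)
K(V) = -8 + 2*V/(4 + V) (K(V) = -8 + (V + V)/(4 + V) = -8 + (2*V)/(4 + V) = -8 + 2*V/(4 + V))
b(X) = 2*X*(-16 - 3*X)/(4 + X) (b(X) = X*(2*(-16 - 3*X)/(4 + X)) = 2*X*(-16 - 3*X)/(4 + X))
(b(-2 + 4) + C)*(-118) = (-2*(-2 + 4)*(16 + 3*(-2 + 4))/(4 + (-2 + 4)) + 84)*(-118) = (-2*2*(16 + 3*2)/(4 + 2) + 84)*(-118) = (-2*2*(16 + 6)/6 + 84)*(-118) = (-2*2*1/6*22 + 84)*(-118) = (-44/3 + 84)*(-118) = (208/3)*(-118) = -24544/3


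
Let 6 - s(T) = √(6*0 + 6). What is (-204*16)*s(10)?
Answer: -19584 + 3264*√6 ≈ -11589.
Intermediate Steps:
s(T) = 6 - √6 (s(T) = 6 - √(6*0 + 6) = 6 - √(0 + 6) = 6 - √6)
(-204*16)*s(10) = (-204*16)*(6 - √6) = -3264*(6 - √6) = -19584 + 3264*√6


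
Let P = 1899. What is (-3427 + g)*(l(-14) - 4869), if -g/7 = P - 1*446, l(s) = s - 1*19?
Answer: 66657396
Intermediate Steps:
l(s) = -19 + s (l(s) = s - 19 = -19 + s)
g = -10171 (g = -7*(1899 - 1*446) = -7*(1899 - 446) = -7*1453 = -10171)
(-3427 + g)*(l(-14) - 4869) = (-3427 - 10171)*((-19 - 14) - 4869) = -13598*(-33 - 4869) = -13598*(-4902) = 66657396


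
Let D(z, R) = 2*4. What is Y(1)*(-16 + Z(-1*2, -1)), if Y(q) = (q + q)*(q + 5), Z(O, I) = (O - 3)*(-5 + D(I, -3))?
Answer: -372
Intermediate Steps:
D(z, R) = 8
Z(O, I) = -9 + 3*O (Z(O, I) = (O - 3)*(-5 + 8) = (-3 + O)*3 = -9 + 3*O)
Y(q) = 2*q*(5 + q) (Y(q) = (2*q)*(5 + q) = 2*q*(5 + q))
Y(1)*(-16 + Z(-1*2, -1)) = (2*1*(5 + 1))*(-16 + (-9 + 3*(-1*2))) = (2*1*6)*(-16 + (-9 + 3*(-2))) = 12*(-16 + (-9 - 6)) = 12*(-16 - 15) = 12*(-31) = -372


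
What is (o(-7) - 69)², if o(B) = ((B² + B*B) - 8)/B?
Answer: 328329/49 ≈ 6700.6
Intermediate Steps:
o(B) = (-8 + 2*B²)/B (o(B) = ((B² + B²) - 8)/B = (2*B² - 8)/B = (-8 + 2*B²)/B)
(o(-7) - 69)² = ((-8/(-7) + 2*(-7)) - 69)² = ((-8*(-⅐) - 14) - 69)² = ((8/7 - 14) - 69)² = (-90/7 - 69)² = (-573/7)² = 328329/49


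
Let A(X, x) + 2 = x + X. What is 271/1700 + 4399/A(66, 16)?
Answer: 374999/6800 ≈ 55.147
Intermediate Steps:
A(X, x) = -2 + X + x (A(X, x) = -2 + (x + X) = -2 + (X + x) = -2 + X + x)
271/1700 + 4399/A(66, 16) = 271/1700 + 4399/(-2 + 66 + 16) = 271*(1/1700) + 4399/80 = 271/1700 + 4399*(1/80) = 271/1700 + 4399/80 = 374999/6800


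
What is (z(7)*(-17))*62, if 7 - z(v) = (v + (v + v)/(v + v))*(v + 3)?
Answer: 76942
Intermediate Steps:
z(v) = 7 - (1 + v)*(3 + v) (z(v) = 7 - (v + (v + v)/(v + v))*(v + 3) = 7 - (v + (2*v)/((2*v)))*(3 + v) = 7 - (v + (2*v)*(1/(2*v)))*(3 + v) = 7 - (v + 1)*(3 + v) = 7 - (1 + v)*(3 + v))
(z(7)*(-17))*62 = ((4 - 1*7**2 - 4*7)*(-17))*62 = ((4 - 1*49 - 28)*(-17))*62 = ((4 - 49 - 28)*(-17))*62 = -73*(-17)*62 = 1241*62 = 76942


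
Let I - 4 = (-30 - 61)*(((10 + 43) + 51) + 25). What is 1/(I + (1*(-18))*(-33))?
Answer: -1/11141 ≈ -8.9759e-5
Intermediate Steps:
I = -11735 (I = 4 + (-30 - 61)*(((10 + 43) + 51) + 25) = 4 - 91*((53 + 51) + 25) = 4 - 91*(104 + 25) = 4 - 91*129 = 4 - 11739 = -11735)
1/(I + (1*(-18))*(-33)) = 1/(-11735 + (1*(-18))*(-33)) = 1/(-11735 - 18*(-33)) = 1/(-11735 + 594) = 1/(-11141) = -1/11141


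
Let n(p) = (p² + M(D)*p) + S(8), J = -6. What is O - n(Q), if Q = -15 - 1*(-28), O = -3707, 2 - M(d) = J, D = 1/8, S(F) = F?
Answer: -3988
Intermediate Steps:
D = ⅛ ≈ 0.12500
M(d) = 8 (M(d) = 2 - 1*(-6) = 2 + 6 = 8)
Q = 13 (Q = -15 + 28 = 13)
n(p) = 8 + p² + 8*p (n(p) = (p² + 8*p) + 8 = 8 + p² + 8*p)
O - n(Q) = -3707 - (8 + 13² + 8*13) = -3707 - (8 + 169 + 104) = -3707 - 1*281 = -3707 - 281 = -3988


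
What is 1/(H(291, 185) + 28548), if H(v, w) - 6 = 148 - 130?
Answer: 1/28572 ≈ 3.4999e-5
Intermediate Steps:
H(v, w) = 24 (H(v, w) = 6 + (148 - 130) = 6 + 18 = 24)
1/(H(291, 185) + 28548) = 1/(24 + 28548) = 1/28572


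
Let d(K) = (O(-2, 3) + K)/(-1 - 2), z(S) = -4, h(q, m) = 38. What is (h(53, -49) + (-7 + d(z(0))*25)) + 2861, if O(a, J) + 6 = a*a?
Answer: 2942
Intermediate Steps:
O(a, J) = -6 + a² (O(a, J) = -6 + a*a = -6 + a²)
d(K) = ⅔ - K/3 (d(K) = ((-6 + (-2)²) + K)/(-1 - 2) = ((-6 + 4) + K)/(-3) = (-2 + K)*(-⅓) = ⅔ - K/3)
(h(53, -49) + (-7 + d(z(0))*25)) + 2861 = (38 + (-7 + (⅔ - ⅓*(-4))*25)) + 2861 = (38 + (-7 + (⅔ + 4/3)*25)) + 2861 = (38 + (-7 + 2*25)) + 2861 = (38 + (-7 + 50)) + 2861 = (38 + 43) + 2861 = 81 + 2861 = 2942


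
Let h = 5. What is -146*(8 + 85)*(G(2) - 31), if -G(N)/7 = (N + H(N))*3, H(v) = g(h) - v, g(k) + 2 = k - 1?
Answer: 991194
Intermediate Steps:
g(k) = -3 + k (g(k) = -2 + (k - 1) = -2 + (-1 + k) = -3 + k)
H(v) = 2 - v (H(v) = (-3 + 5) - v = 2 - v)
G(N) = -42 (G(N) = -7*(N + (2 - N))*3 = -14*3 = -7*6 = -42)
-146*(8 + 85)*(G(2) - 31) = -146*(8 + 85)*(-42 - 31) = -13578*(-73) = -146*(-6789) = 991194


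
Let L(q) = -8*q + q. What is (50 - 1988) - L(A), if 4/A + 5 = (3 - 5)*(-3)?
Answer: -1910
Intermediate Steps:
A = 4 (A = 4/(-5 + (3 - 5)*(-3)) = 4/(-5 - 2*(-3)) = 4/(-5 + 6) = 4/1 = 4*1 = 4)
L(q) = -7*q
(50 - 1988) - L(A) = (50 - 1988) - (-7)*4 = -1938 - 1*(-28) = -1938 + 28 = -1910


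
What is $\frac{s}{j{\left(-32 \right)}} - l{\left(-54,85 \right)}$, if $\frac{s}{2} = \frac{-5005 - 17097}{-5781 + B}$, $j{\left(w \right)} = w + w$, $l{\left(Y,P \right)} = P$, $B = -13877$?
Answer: $- \frac{26745931}{314528} \approx -85.035$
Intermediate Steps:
$j{\left(w \right)} = 2 w$
$s = \frac{22102}{9829}$ ($s = 2 \frac{-5005 - 17097}{-5781 - 13877} = 2 \left(- \frac{22102}{-19658}\right) = 2 \left(\left(-22102\right) \left(- \frac{1}{19658}\right)\right) = 2 \cdot \frac{11051}{9829} = \frac{22102}{9829} \approx 2.2487$)
$\frac{s}{j{\left(-32 \right)}} - l{\left(-54,85 \right)} = \frac{22102}{9829 \cdot 2 \left(-32\right)} - 85 = \frac{22102}{9829 \left(-64\right)} - 85 = \frac{22102}{9829} \left(- \frac{1}{64}\right) - 85 = - \frac{11051}{314528} - 85 = - \frac{26745931}{314528}$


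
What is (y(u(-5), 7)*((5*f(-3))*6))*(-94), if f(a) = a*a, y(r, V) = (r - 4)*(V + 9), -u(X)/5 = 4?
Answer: 9745920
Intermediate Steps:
u(X) = -20 (u(X) = -5*4 = -20)
y(r, V) = (-4 + r)*(9 + V)
f(a) = a²
(y(u(-5), 7)*((5*f(-3))*6))*(-94) = ((-36 - 4*7 + 9*(-20) + 7*(-20))*((5*(-3)²)*6))*(-94) = ((-36 - 28 - 180 - 140)*((5*9)*6))*(-94) = -17280*6*(-94) = -384*270*(-94) = -103680*(-94) = 9745920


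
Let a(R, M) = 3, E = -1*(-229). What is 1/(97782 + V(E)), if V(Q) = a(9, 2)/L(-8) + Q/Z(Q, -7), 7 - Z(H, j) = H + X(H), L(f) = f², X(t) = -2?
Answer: 3520/344189141 ≈ 1.0227e-5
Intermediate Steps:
E = 229
Z(H, j) = 9 - H (Z(H, j) = 7 - (H - 2) = 7 - (-2 + H) = 7 + (2 - H) = 9 - H)
V(Q) = 3/64 + Q/(9 - Q) (V(Q) = 3/((-8)²) + Q/(9 - Q) = 3/64 + Q/(9 - Q))
1/(97782 + V(E)) = 1/(97782 + (-27 - 61*229)/(64*(-9 + 229))) = 1/(97782 + (1/64)*(-27 - 13969)/220) = 1/(97782 + (1/64)*(1/220)*(-13996)) = 1/(97782 - 3499/3520) = 1/(344189141/3520) = 3520/344189141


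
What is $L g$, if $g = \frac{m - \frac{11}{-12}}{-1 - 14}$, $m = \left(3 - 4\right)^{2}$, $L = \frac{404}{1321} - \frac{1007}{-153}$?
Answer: $- \frac{32017357}{36380340} \approx -0.88007$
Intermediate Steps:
$L = \frac{1392059}{202113}$ ($L = 404 \cdot \frac{1}{1321} - - \frac{1007}{153} = \frac{404}{1321} + \frac{1007}{153} = \frac{1392059}{202113} \approx 6.8875$)
$m = 1$ ($m = \left(-1\right)^{2} = 1$)
$g = - \frac{23}{180}$ ($g = \frac{1 - \frac{11}{-12}}{-1 - 14} = \frac{1 - - \frac{11}{12}}{-15} = \left(1 + \frac{11}{12}\right) \left(- \frac{1}{15}\right) = \frac{23}{12} \left(- \frac{1}{15}\right) = - \frac{23}{180} \approx -0.12778$)
$L g = \frac{1392059}{202113} \left(- \frac{23}{180}\right) = - \frac{32017357}{36380340}$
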